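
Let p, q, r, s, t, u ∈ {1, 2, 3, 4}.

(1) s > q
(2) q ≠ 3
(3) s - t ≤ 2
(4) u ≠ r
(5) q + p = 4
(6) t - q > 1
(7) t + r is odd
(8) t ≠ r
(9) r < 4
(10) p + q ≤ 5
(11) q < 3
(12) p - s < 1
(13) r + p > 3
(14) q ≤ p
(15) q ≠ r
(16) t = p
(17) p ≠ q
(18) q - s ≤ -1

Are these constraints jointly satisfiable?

Satisfiable

Take p = 3, q = 1, r = 2, s = 4, t = 3, u = 4. Then constraint 3: s - t = 1; constraint 5: q + p = 4; constraint 6: t - q = 2, and every other listed constraint is also met.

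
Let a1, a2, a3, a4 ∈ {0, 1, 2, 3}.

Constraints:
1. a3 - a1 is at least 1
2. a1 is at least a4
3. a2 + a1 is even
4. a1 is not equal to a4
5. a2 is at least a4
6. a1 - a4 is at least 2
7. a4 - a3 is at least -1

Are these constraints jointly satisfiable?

Unsatisfiable

Constraints 1, 6, and 7 give a1 − a4 ≥ 2, a4 − a3 ≥ -1, a3 − a1 ≥ 1.
Adding all 3 inequalities: the left sides telescope to 0, and the right sides sum to 2 + (-1) + 1 = 2. So 0 ≥ 2, which is false.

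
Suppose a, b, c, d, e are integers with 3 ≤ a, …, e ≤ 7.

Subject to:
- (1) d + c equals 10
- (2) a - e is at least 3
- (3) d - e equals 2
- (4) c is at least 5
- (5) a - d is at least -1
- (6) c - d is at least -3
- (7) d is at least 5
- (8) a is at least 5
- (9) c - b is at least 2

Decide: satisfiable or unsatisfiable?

One satisfying assignment is a = 7, b = 3, c = 5, d = 5, e = 3.
For the less obvious constraints — constraint 1: d + c = 10; constraint 2: a - e = 4; constraint 3: d - e = 2 — and the others hold by inspection.

Satisfiable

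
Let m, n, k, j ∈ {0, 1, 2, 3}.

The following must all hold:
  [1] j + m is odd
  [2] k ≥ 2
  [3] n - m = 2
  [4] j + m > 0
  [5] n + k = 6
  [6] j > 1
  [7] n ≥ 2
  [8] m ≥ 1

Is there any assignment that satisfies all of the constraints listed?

Try m = 1, n = 3, k = 3, j = 2.
Check constraint 3: n - m = 2; constraint 4: j + m = 3. The remaining constraints are straightforward to verify.

Satisfiable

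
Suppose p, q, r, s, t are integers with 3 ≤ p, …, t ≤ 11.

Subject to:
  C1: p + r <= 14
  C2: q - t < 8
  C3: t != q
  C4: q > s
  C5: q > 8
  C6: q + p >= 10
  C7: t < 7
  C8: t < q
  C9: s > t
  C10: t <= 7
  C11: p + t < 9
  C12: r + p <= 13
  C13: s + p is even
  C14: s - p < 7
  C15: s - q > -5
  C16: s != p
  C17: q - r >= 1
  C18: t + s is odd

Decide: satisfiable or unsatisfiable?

Try p = 3, q = 10, r = 8, s = 7, t = 4.
Check constraint 1: p + r = 11; constraint 2: q - t = 6. The remaining constraints are straightforward to verify.

Satisfiable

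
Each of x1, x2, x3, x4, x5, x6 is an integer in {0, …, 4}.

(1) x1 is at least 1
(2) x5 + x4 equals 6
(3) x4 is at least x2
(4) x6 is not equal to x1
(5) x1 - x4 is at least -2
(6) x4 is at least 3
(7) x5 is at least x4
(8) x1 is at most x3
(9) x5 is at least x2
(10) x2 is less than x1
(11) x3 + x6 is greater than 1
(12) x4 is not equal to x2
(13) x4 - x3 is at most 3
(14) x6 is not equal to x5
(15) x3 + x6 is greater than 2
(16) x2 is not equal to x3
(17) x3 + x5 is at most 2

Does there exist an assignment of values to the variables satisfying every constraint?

Unsatisfiable

From constraints 1 and 8: x3 ≥ x1 ≥ 1. From constraints 6 and 7: x5 ≥ x4 ≥ 3. Hence x3 + x5 ≥ 4. But constraint 17 requires x3 + x5 ≤ 2, and 2 < 4. Contradiction.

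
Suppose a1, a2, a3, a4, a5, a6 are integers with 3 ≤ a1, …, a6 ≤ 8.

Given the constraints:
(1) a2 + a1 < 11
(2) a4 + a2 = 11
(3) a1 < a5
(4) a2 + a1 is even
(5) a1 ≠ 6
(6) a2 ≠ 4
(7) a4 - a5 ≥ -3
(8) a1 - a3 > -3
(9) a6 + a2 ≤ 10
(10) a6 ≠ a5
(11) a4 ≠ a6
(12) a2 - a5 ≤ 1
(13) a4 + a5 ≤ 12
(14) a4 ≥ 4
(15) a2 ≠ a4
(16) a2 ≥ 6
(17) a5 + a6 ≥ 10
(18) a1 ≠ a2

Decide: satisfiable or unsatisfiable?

Take a1 = 4, a2 = 6, a3 = 5, a4 = 5, a5 = 7, a6 = 4. Then constraint 1: a2 + a1 = 10; constraint 2: a4 + a2 = 11, and every other listed constraint is also met.

Satisfiable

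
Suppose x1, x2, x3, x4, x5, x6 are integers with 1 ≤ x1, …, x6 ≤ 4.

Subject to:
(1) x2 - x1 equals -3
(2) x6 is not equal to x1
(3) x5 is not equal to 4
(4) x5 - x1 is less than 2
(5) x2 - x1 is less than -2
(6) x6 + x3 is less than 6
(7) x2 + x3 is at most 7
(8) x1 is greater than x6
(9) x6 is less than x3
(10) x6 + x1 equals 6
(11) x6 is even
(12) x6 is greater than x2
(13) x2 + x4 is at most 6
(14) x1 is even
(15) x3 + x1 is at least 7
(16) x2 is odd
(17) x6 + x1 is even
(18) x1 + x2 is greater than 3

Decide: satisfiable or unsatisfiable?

Satisfiable

One satisfying assignment is x1 = 4, x2 = 1, x3 = 3, x4 = 4, x5 = 3, x6 = 2.
For the less obvious constraints — constraint 1: x2 - x1 = -3; constraint 4: x5 - x1 = -1 — and the others hold by inspection.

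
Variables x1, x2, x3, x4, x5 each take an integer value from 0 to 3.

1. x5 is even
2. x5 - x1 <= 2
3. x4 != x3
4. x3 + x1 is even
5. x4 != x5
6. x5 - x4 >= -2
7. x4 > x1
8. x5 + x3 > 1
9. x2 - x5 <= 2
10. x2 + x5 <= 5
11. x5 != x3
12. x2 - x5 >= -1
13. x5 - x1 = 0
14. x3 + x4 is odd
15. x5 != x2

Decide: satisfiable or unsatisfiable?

Satisfiable

One satisfying assignment is x1 = 0, x2 = 2, x3 = 2, x4 = 1, x5 = 0.
For the less obvious constraints — constraint 2: x5 - x1 = 0; constraint 6: x5 - x4 = -1; constraint 8: x5 + x3 = 2 — and the others hold by inspection.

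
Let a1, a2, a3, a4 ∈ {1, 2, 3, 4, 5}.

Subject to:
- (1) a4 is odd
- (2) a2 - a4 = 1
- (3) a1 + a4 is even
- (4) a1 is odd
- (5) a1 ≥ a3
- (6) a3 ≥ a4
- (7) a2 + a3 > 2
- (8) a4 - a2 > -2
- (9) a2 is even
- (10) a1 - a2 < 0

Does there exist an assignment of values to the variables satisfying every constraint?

The assignment a1 = 1, a2 = 2, a3 = 1, a4 = 1 works:
  constraint 2 holds since a2 - a4 = 1.
  constraint 7 holds since a2 + a3 = 3.
  constraint 8 holds since a4 - a2 = -1.
The rest check out directly.

Satisfiable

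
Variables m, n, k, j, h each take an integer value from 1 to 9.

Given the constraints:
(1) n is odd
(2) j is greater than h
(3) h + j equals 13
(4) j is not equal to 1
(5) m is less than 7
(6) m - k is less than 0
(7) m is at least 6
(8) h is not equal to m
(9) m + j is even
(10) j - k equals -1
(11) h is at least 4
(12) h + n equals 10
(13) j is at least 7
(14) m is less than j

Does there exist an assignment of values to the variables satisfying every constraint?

Try m = 6, n = 5, k = 9, j = 8, h = 5.
Check constraint 3: h + j = 13; constraint 6: m - k = -3. The remaining constraints are straightforward to verify.

Satisfiable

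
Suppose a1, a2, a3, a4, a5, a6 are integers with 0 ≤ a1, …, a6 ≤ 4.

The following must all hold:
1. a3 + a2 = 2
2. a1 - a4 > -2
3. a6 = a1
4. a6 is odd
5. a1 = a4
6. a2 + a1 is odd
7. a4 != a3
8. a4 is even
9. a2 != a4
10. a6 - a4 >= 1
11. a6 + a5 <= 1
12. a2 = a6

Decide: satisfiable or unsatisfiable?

From constraints 3, 5, and 12, a2 = a6 = a1 = a4, so a2 = a4. But constraint 9 says a2 ≠ a4. Contradiction.

Unsatisfiable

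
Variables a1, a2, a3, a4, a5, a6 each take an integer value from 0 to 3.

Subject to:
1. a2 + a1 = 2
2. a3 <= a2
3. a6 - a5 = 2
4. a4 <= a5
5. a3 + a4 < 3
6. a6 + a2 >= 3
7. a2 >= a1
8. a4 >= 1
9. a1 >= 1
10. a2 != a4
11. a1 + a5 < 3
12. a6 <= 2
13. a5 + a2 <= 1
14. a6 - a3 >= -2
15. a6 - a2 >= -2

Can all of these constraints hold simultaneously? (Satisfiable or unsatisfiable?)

From constraints 4 and 8: a5 ≥ a4 ≥ 1. From constraints 7 and 9: a2 ≥ a1 ≥ 1. Hence a5 + a2 ≥ 2. But constraint 13 requires a5 + a2 ≤ 1, and 1 < 2. Contradiction.

Unsatisfiable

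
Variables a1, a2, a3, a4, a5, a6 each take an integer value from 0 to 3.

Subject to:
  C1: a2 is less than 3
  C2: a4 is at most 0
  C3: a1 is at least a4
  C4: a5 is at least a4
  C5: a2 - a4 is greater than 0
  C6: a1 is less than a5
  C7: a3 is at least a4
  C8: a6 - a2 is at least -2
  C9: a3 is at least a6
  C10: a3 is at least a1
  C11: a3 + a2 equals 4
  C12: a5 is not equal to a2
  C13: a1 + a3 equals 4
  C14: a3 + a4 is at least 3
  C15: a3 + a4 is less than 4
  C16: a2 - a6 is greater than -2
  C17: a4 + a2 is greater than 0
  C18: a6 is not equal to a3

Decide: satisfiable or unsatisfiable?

Satisfiable

Setting (a1, a2, a3, a4, a5, a6) = (1, 1, 3, 0, 3, 0) satisfies everything: constraint 5: a2 - a4 = 1; constraint 8: a6 - a2 = -1, and the others follow.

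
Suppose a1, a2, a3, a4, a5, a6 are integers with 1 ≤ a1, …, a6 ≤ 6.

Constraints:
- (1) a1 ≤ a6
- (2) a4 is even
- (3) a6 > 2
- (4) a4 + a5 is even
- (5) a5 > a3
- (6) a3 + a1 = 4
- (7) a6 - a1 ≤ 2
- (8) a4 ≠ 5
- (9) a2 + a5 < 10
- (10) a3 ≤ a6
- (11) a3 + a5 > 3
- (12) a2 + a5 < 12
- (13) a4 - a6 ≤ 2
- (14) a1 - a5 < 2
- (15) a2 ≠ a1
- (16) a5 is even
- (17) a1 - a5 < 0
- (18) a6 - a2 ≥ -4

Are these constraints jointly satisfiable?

Satisfiable

Take a1 = 3, a2 = 5, a3 = 1, a4 = 4, a5 = 4, a6 = 3. Then constraint 6: a3 + a1 = 4; constraint 7: a6 - a1 = 0, and every other listed constraint is also met.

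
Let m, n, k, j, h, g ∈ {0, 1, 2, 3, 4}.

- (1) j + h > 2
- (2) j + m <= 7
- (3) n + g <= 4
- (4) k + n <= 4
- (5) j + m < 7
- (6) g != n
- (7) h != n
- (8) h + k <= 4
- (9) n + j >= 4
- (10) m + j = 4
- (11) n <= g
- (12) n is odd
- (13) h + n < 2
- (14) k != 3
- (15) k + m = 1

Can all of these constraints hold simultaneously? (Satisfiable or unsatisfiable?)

Satisfiable

One satisfying assignment is m = 0, n = 1, k = 1, j = 4, h = 0, g = 2.
For the less obvious constraints — constraint 1: j + h = 4; constraint 2: j + m = 4; constraint 3: n + g = 3 — and the others hold by inspection.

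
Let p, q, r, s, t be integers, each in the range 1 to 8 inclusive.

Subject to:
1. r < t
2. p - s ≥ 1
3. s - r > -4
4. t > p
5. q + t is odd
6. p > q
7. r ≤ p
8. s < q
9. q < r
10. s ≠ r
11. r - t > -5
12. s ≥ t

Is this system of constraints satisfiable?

Unsatisfiable

Constraints 4, 7, 8, 9, and 12 give p < t, t ≤ s, s < q, q < r, r ≤ p. Chaining: p < t ≤ s < q < r ≤ p, which forces p < p — impossible.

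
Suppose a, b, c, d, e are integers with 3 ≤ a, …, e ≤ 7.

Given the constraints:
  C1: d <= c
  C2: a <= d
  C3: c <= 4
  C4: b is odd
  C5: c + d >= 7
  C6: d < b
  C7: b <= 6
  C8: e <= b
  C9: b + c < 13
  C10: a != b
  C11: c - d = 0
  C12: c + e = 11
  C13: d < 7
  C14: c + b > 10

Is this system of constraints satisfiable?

Unsatisfiable

From constraint 3: c ≤ 4. From constraints 7 and 8: e ≤ b ≤ 6. Hence c + e ≤ 10. But constraint 12 requires c + e = 11, and 11 > 10. Contradiction.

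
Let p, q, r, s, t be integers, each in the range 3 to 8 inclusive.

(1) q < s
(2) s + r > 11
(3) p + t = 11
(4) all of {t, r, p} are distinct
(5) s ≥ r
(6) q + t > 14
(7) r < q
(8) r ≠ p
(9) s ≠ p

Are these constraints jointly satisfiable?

Satisfiable

The assignment p = 3, q = 7, r = 4, s = 8, t = 8 works:
  constraint 2 holds since s + r = 12.
  constraint 3 holds since p + t = 11.
  constraint 6 holds since q + t = 15.
The rest check out directly.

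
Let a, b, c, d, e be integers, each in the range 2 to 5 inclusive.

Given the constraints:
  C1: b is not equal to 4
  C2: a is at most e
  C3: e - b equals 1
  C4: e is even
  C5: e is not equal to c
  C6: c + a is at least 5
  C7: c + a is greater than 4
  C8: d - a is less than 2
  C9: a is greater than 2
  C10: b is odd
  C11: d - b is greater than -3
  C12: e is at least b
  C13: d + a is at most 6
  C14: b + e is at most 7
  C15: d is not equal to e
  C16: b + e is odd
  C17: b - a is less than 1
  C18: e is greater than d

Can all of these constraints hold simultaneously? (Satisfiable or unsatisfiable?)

Satisfiable

One satisfying assignment is a = 3, b = 3, c = 3, d = 3, e = 4.
For the less obvious constraints — constraint 3: e - b = 1; constraint 6: c + a = 6; constraint 7: c + a = 6 — and the others hold by inspection.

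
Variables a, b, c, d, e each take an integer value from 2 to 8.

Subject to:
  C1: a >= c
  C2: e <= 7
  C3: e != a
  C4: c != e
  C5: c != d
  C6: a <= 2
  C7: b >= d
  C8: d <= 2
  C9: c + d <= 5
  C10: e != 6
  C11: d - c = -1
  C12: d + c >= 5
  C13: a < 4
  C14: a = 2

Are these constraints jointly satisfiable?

From constraint 8: d ≤ 2. From constraints 1 and 6: c ≤ a ≤ 2. Hence d + c ≤ 4. But constraint 12 requires d + c ≥ 5, and 5 > 4. Contradiction.

Unsatisfiable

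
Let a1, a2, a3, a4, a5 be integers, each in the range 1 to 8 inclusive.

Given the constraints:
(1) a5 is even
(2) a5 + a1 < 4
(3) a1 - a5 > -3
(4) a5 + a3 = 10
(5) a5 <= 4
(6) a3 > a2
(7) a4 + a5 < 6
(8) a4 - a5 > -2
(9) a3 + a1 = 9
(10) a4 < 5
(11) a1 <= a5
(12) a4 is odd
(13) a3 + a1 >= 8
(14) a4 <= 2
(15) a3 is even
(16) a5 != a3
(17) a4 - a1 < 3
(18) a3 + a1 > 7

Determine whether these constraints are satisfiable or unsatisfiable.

Satisfiable

Setting (a1, a2, a3, a4, a5) = (1, 1, 8, 1, 2) satisfies everything: constraint 2: a5 + a1 = 3; constraint 3: a1 - a5 = -1; constraint 4: a5 + a3 = 10, and the others follow.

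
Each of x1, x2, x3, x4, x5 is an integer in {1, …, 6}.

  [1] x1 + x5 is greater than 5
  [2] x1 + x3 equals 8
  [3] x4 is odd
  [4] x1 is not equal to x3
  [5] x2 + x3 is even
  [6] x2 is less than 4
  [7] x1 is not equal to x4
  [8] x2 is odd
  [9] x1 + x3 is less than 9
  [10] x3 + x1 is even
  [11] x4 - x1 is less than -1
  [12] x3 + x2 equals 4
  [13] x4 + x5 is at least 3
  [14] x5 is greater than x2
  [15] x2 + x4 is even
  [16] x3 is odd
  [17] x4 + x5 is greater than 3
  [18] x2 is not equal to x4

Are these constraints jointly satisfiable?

Satisfiable

One satisfying assignment is x1 = 5, x2 = 1, x3 = 3, x4 = 3, x5 = 2.
For the less obvious constraints — constraint 1: x1 + x5 = 7; constraint 2: x1 + x3 = 8 — and the others hold by inspection.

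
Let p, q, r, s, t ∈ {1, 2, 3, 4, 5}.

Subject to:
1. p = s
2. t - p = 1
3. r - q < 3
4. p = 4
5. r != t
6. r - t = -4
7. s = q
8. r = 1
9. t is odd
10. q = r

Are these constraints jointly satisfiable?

Unsatisfiable

Constraint 4 fixes p = 4 and constraint 8 fixes r = 1. Constraints 1, 7, and 10 give p = s = q = r, so p = r. But 4 ≠ 1 — contradiction.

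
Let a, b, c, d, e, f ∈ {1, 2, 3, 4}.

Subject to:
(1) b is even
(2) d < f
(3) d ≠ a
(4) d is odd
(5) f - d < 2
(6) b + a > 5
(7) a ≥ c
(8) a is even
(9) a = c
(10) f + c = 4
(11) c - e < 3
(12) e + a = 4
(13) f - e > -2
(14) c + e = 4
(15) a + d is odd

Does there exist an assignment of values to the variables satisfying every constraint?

One satisfying assignment is a = 2, b = 4, c = 2, d = 1, e = 2, f = 2.
For the less obvious constraints — constraint 5: f - d = 1; constraint 6: b + a = 6 — and the others hold by inspection.

Satisfiable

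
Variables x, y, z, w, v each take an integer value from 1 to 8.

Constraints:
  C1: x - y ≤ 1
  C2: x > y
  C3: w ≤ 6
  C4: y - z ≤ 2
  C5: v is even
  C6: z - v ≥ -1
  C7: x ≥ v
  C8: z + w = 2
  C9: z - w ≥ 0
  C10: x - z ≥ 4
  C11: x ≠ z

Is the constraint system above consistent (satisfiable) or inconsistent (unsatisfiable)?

Unsatisfiable

Constraints 1, 4, and 10 give x − z ≥ 4, z − y ≥ -2, y − x ≥ -1.
Adding all 3 inequalities: the left sides telescope to 0, and the right sides sum to 4 + (-2) + (-1) = 1. So 0 ≥ 1, which is false.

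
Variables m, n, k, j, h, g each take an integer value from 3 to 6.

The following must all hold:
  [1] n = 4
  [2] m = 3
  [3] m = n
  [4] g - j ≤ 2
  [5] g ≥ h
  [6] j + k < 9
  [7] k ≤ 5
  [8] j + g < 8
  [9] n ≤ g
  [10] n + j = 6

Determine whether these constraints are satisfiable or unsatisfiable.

Constraint 2 fixes m = 3 and constraint 1 fixes n = 4, but constraint 3 requires m = n. Since 3 ≠ 4, contradiction.

Unsatisfiable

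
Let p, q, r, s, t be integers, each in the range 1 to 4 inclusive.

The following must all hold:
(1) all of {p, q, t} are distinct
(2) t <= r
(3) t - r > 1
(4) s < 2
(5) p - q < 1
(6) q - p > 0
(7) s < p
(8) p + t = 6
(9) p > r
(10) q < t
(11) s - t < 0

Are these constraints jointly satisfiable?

Unsatisfiable

Constraints 2, 6, 9, and 10 give r < p, p < q, q < t, t ≤ r. Chaining: r < p < q < t ≤ r, which forces r < r — impossible.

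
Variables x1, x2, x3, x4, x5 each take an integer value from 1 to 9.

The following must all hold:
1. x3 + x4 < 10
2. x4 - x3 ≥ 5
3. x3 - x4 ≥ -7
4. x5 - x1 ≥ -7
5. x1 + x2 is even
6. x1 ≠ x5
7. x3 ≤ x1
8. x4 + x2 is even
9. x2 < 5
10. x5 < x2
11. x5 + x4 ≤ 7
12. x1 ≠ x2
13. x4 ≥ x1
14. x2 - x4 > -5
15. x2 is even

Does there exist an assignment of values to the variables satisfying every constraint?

Satisfiable

The assignment x1 = 6, x2 = 2, x3 = 1, x4 = 6, x5 = 1 works:
  constraint 1 holds since x3 + x4 = 7.
  constraint 2 holds since x4 - x3 = 5.
  constraint 3 holds since x3 - x4 = -5.
The rest check out directly.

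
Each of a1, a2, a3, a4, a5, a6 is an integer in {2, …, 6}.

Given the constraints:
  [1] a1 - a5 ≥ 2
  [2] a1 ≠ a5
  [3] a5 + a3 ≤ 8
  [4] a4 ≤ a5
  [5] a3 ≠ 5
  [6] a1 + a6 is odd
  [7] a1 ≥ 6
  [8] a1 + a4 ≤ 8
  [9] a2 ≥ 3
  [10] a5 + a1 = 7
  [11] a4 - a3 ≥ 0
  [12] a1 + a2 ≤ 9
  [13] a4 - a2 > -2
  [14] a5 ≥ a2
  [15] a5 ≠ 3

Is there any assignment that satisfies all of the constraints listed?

From constraints 9 and 14: a5 ≥ a2 ≥ 3. From constraint 7: a1 ≥ 6. Hence a5 + a1 ≥ 9. But constraint 10 requires a5 + a1 = 7, and 7 < 9. Contradiction.

Unsatisfiable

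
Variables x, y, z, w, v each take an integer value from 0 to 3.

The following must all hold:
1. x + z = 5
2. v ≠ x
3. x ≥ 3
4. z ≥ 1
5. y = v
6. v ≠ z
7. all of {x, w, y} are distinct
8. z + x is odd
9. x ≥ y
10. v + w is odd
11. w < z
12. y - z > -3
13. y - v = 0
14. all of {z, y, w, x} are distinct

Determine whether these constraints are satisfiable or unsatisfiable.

Setting (x, y, z, w, v) = (3, 1, 2, 0, 1) satisfies everything: constraint 1: x + z = 5; constraint 12: y - z = -1; constraint 13: y - v = 0, and the others follow.

Satisfiable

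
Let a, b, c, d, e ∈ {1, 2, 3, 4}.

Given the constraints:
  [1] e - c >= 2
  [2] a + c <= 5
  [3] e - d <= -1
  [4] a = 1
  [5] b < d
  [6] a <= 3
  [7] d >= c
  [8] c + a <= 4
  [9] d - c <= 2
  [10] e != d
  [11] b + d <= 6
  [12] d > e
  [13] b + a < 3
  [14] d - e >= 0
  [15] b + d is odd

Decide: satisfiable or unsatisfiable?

Unsatisfiable

Constraints 1, 3, and 9 give c − d ≥ -2, d − e ≥ 1, e − c ≥ 2.
Adding all 3 inequalities: the left sides telescope to 0, and the right sides sum to (-2) + 1 + 2 = 1. So 0 ≥ 1, which is false.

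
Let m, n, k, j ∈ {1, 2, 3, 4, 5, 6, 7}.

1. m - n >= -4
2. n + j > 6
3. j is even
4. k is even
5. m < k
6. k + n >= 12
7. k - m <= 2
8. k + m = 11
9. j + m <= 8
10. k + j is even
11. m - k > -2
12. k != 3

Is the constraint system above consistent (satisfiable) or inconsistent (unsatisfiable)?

Satisfiable

One satisfying assignment is m = 5, n = 7, k = 6, j = 2.
For the less obvious constraints — constraint 1: m - n = -2; constraint 2: n + j = 9; constraint 6: k + n = 13 — and the others hold by inspection.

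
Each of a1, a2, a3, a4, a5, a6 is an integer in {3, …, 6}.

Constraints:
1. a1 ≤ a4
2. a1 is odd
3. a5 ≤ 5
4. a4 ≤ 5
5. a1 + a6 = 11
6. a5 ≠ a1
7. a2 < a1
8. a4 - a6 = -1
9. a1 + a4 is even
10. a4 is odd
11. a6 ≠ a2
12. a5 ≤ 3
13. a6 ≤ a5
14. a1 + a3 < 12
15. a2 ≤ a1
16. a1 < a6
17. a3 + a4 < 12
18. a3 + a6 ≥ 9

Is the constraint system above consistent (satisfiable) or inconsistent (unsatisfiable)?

Unsatisfiable

From constraints 1 and 4: a1 ≤ a4 ≤ 5. From constraints 3 and 13: a6 ≤ a5 ≤ 5. Hence a1 + a6 ≤ 10. But constraint 5 requires a1 + a6 = 11, and 11 > 10. Contradiction.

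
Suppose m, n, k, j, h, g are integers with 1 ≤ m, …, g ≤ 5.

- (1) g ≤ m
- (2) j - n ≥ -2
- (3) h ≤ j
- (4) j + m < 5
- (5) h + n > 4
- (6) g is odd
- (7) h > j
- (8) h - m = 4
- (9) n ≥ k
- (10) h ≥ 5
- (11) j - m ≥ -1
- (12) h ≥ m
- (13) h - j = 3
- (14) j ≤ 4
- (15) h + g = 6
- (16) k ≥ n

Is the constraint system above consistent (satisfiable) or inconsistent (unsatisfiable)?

Unsatisfiable

From constraints 3 and 10: j ≥ h and h ≥ 5, so j ≥ 5. From constraint 14: j ≤ 4. But 4 < 5, so no value of j works.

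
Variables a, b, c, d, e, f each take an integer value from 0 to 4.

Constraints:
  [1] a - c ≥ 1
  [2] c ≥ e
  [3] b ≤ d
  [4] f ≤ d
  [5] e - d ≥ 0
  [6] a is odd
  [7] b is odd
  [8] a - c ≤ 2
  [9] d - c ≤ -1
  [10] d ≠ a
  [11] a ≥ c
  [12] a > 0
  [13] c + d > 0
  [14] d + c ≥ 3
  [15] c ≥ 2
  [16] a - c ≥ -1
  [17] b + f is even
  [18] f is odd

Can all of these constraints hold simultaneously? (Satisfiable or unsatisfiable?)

Satisfiable

The assignment a = 3, b = 1, c = 2, d = 1, e = 1, f = 1 works:
  constraint 1 holds since a - c = 1.
  constraint 5 holds since e - d = 0.
The rest check out directly.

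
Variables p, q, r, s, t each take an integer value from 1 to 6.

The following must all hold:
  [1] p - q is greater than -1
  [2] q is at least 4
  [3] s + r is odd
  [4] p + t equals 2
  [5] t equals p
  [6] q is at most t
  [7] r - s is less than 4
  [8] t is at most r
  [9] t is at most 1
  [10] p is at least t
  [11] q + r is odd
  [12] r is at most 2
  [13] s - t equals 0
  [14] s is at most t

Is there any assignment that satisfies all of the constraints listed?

Unsatisfiable

From constraints 2 and 6: t ≥ q and q ≥ 4, so t ≥ 4. From constraints 8 and 12: t ≤ r and r ≤ 2, so t ≤ 2. But 2 < 4, so no value of t works.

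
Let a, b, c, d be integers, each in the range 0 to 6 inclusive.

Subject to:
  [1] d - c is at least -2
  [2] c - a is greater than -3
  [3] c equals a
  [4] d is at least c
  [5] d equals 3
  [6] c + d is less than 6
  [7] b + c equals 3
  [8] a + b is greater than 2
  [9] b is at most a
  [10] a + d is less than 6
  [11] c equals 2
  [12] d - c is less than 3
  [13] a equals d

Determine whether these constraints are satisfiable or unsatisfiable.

Unsatisfiable

Constraint 11 fixes c = 2 and constraint 5 fixes d = 3. Constraints 3 and 13 give c = a = d, so c = d. But 2 ≠ 3 — contradiction.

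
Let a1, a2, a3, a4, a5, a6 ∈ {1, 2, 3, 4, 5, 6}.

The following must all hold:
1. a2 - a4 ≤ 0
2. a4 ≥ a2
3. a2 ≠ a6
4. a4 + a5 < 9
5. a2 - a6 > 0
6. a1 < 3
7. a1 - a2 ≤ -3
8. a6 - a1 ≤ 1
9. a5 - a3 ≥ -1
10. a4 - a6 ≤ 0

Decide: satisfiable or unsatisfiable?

Constraints 1, 7, 8, and 10 give a1 − a6 ≥ -1, a6 − a4 ≥ 0, a4 − a2 ≥ 0, a2 − a1 ≥ 3.
Adding all 4 inequalities: the left sides telescope to 0, and the right sides sum to (-1) + 0 + 0 + 3 = 2. So 0 ≥ 2, which is false.

Unsatisfiable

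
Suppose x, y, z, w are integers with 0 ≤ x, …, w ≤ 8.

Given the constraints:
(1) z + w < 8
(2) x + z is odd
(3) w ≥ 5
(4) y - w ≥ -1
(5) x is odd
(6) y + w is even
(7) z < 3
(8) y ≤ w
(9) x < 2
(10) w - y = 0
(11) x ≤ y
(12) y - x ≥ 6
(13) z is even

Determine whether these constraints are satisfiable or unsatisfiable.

Take x = 1, y = 7, z = 0, w = 7. Then constraint 1: z + w = 7; constraint 4: y - w = 0; constraint 10: w - y = 0, and every other listed constraint is also met.

Satisfiable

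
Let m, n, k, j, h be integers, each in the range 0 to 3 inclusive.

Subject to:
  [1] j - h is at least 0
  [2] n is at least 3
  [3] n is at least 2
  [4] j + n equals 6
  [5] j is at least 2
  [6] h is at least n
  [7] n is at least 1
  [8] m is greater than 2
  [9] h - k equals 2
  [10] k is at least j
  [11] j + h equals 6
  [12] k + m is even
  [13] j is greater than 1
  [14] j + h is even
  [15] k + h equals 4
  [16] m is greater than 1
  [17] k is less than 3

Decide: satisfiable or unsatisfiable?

From constraints 5 and 10: k ≥ j ≥ 2. From constraints 2 and 6: h ≥ n ≥ 3. Hence k + h ≥ 5. But constraint 15 requires k + h = 4, and 4 < 5. Contradiction.

Unsatisfiable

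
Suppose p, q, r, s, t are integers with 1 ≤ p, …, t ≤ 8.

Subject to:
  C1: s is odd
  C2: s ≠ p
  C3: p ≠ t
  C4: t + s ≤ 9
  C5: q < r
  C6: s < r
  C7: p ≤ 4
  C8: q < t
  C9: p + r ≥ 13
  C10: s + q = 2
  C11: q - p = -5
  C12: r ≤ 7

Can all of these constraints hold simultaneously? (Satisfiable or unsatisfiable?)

From constraint 7: p ≤ 4. From constraint 12: r ≤ 7. Hence p + r ≤ 11. But constraint 9 requires p + r ≥ 13, and 13 > 11. Contradiction.

Unsatisfiable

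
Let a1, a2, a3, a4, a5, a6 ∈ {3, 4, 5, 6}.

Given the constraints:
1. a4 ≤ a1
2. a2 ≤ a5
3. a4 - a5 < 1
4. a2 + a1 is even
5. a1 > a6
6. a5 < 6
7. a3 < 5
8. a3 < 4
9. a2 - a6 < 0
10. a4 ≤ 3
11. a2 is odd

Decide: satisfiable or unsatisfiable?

Satisfiable

Try a1 = 5, a2 = 3, a3 = 3, a4 = 3, a5 = 4, a6 = 4.
Check constraint 3: a4 - a5 = -1; constraint 9: a2 - a6 = -1. The remaining constraints are straightforward to verify.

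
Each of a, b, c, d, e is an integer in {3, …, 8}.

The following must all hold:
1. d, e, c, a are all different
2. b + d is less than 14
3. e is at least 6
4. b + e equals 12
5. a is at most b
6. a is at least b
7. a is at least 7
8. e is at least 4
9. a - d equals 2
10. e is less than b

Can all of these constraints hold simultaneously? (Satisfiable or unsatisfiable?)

Unsatisfiable

From constraints 5 and 7: b ≥ a ≥ 7. From constraint 3: e ≥ 6. Hence b + e ≥ 13. But constraint 4 requires b + e = 12, and 12 < 13. Contradiction.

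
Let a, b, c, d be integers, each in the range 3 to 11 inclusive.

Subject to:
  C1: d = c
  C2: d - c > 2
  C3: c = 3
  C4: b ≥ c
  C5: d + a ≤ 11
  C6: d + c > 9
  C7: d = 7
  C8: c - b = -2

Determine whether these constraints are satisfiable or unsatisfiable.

Constraint 7 fixes d = 7 and constraint 3 fixes c = 3, but constraint 1 requires d = c. Since 7 ≠ 3, contradiction.

Unsatisfiable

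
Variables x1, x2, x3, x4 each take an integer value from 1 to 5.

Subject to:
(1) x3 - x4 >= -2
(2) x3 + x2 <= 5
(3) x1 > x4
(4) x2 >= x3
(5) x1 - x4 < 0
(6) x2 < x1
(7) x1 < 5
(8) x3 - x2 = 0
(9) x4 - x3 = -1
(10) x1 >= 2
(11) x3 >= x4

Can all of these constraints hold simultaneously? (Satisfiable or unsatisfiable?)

Unsatisfiable

Constraints 4, 5, 6, and 11 give x1 < x4, x4 ≤ x3, x3 ≤ x2, x2 < x1. Chaining: x1 < x4 ≤ x3 ≤ x2 < x1, which forces x1 < x1 — impossible.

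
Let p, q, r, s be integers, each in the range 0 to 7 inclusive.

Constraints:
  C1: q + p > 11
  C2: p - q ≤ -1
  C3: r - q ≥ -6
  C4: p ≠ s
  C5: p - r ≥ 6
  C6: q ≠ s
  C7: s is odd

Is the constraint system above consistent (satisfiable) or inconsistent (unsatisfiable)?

Unsatisfiable

Constraints 2, 3, and 5 give r − q ≥ -6, q − p ≥ 1, p − r ≥ 6.
Adding all 3 inequalities: the left sides telescope to 0, and the right sides sum to (-6) + 1 + 6 = 1. So 0 ≥ 1, which is false.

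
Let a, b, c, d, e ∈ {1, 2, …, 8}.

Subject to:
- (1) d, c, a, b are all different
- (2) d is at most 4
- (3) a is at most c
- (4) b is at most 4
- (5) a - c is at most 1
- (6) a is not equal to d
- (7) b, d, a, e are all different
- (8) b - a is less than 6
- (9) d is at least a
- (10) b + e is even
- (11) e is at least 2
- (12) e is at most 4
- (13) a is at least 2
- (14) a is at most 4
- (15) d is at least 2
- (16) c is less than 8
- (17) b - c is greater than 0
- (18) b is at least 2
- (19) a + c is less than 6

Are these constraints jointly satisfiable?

Constraints 2, 4, 11, 12, 13, 14, 15, and 18 confine each of b, d, a, e to the 3 values {2, …, 4}.
Constraint 7 requires all 4 of them to be distinct, but only 3 values are available — impossible by the pigeonhole principle.

Unsatisfiable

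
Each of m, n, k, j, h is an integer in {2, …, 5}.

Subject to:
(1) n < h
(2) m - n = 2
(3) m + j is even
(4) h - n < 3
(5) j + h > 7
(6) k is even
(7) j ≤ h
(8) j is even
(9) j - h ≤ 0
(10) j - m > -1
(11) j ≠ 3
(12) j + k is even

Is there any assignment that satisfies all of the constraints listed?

Satisfiable

Take m = 4, n = 2, k = 4, j = 4, h = 4. Then constraint 2: m - n = 2; constraint 4: h - n = 2, and every other listed constraint is also met.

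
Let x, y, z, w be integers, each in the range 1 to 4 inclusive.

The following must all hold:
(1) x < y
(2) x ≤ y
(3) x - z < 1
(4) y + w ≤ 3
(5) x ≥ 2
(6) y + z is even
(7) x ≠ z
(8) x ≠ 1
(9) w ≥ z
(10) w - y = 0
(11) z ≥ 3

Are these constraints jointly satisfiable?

From constraints 2 and 5: y ≥ x ≥ 2. From constraints 9 and 11: w ≥ z ≥ 3. Hence y + w ≥ 5. But constraint 4 requires y + w ≤ 3, and 3 < 5. Contradiction.

Unsatisfiable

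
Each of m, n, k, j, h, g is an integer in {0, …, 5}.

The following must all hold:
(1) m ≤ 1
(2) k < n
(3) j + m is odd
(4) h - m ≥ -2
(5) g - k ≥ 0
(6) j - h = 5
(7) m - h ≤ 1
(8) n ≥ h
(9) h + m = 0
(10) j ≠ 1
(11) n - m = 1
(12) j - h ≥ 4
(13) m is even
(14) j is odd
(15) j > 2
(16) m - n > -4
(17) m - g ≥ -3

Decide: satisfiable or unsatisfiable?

Take m = 0, n = 1, k = 0, j = 5, h = 0, g = 2. Then constraint 4: h - m = 0; constraint 5: g - k = 2; constraint 6: j - h = 5, and every other listed constraint is also met.

Satisfiable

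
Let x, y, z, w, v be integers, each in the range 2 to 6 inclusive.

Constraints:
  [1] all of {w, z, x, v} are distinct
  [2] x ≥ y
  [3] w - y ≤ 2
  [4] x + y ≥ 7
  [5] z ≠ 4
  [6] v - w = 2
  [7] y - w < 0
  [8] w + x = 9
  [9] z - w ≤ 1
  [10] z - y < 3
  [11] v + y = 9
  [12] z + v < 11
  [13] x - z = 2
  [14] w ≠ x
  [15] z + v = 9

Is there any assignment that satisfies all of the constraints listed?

Satisfiable

Try x = 5, y = 3, z = 3, w = 4, v = 6.
Check constraint 3: w - y = 1; constraint 4: x + y = 8; constraint 6: v - w = 2. The remaining constraints are straightforward to verify.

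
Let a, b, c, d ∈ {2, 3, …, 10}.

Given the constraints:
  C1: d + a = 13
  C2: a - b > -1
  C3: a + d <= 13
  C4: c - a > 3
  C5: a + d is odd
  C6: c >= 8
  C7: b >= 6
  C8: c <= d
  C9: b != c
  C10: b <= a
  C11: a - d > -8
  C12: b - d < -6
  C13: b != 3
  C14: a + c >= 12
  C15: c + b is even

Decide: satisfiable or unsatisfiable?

Unsatisfiable

From constraints 6 and 8: d ≥ c ≥ 8. From constraints 7 and 10: a ≥ b ≥ 6. Hence d + a ≥ 14. But constraint 1 requires d + a = 13, and 13 < 14. Contradiction.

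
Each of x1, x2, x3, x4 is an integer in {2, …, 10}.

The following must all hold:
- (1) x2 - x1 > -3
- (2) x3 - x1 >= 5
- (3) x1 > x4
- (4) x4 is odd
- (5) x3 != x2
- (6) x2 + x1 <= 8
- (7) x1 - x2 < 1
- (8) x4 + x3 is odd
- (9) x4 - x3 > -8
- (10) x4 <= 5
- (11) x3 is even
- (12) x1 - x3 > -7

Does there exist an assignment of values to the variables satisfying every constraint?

Satisfiable

Setting (x1, x2, x3, x4) = (4, 4, 10, 3) satisfies everything: constraint 1: x2 - x1 = 0; constraint 2: x3 - x1 = 6, and the others follow.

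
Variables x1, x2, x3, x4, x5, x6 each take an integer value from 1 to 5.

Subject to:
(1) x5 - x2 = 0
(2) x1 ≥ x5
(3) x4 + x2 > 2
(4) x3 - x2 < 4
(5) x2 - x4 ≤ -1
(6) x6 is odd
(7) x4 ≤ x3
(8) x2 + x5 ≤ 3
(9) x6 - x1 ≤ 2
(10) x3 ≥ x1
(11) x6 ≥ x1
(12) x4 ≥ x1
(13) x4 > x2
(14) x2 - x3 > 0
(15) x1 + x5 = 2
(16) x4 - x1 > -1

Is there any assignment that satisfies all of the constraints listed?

Unsatisfiable

Constraints 7, 13, and 14 give x4 ≤ x3, x3 < x2, x2 < x4. Chaining: x4 ≤ x3 < x2 < x4, which forces x4 < x4 — impossible.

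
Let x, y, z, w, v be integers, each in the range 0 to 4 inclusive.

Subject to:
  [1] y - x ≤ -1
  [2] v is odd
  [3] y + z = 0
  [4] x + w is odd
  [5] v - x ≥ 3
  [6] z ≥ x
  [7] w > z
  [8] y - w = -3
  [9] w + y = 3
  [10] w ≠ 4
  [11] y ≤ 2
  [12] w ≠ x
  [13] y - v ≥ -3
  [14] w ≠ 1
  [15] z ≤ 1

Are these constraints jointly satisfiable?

Unsatisfiable

Constraints 1, 5, and 13 give x − y ≥ 1, y − v ≥ -3, v − x ≥ 3.
Adding all 3 inequalities: the left sides telescope to 0, and the right sides sum to 1 + (-3) + 3 = 1. So 0 ≥ 1, which is false.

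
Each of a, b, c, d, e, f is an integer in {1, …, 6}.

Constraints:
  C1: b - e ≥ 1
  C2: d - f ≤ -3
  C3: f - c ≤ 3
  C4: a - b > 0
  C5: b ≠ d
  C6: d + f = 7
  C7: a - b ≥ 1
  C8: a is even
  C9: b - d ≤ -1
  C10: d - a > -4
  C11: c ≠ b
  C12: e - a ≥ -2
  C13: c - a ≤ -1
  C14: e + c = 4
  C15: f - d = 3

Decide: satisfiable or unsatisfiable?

Unsatisfiable

Constraints 1, 2, 3, 9, 12, and 13 give a − c ≥ 1, c − f ≥ -3, f − d ≥ 3, d − b ≥ 1, b − e ≥ 1, e − a ≥ -2.
Adding all 6 inequalities: the left sides telescope to 0, and the right sides sum to 1 + (-3) + 3 + 1 + 1 + (-2) = 1. So 0 ≥ 1, which is false.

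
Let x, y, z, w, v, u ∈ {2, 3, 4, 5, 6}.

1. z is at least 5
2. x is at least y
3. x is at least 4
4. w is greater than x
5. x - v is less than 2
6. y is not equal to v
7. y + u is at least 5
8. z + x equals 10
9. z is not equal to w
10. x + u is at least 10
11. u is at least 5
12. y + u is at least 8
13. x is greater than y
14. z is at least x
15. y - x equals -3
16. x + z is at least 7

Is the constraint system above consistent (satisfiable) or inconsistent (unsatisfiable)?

Satisfiable

Setting (x, y, z, w, v, u) = (5, 2, 5, 6, 5, 6) satisfies everything: constraint 5: x - v = 0; constraint 7: y + u = 8; constraint 8: z + x = 10, and the others follow.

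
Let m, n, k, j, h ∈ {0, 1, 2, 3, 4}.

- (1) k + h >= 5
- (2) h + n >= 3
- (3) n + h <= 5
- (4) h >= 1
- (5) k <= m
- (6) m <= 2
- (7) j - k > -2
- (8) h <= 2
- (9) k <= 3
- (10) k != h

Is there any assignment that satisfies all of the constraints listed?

From constraints 5 and 6: k ≤ m ≤ 2. From constraint 8: h ≤ 2. Hence k + h ≤ 4. But constraint 1 requires k + h ≥ 5, and 5 > 4. Contradiction.

Unsatisfiable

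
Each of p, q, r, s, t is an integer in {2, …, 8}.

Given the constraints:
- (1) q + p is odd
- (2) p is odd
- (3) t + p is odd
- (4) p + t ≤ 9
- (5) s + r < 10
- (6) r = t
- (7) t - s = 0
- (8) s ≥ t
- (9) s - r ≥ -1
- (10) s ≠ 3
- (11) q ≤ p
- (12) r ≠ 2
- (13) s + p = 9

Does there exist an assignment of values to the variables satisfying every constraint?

One satisfying assignment is p = 5, q = 4, r = 4, s = 4, t = 4.
For the less obvious constraints — constraint 4: p + t = 9; constraint 5: s + r = 8 — and the others hold by inspection.

Satisfiable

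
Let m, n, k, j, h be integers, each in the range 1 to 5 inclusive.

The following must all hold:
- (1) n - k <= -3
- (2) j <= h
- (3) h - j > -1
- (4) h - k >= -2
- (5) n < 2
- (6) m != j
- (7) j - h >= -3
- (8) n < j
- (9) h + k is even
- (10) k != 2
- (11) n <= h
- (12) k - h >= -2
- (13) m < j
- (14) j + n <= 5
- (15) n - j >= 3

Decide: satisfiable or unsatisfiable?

Unsatisfiable

Constraints 1, 4, 7, and 15 give n − j ≥ 3, j − h ≥ -3, h − k ≥ -2, k − n ≥ 3.
Adding all 4 inequalities: the left sides telescope to 0, and the right sides sum to 3 + (-3) + (-2) + 3 = 1. So 0 ≥ 1, which is false.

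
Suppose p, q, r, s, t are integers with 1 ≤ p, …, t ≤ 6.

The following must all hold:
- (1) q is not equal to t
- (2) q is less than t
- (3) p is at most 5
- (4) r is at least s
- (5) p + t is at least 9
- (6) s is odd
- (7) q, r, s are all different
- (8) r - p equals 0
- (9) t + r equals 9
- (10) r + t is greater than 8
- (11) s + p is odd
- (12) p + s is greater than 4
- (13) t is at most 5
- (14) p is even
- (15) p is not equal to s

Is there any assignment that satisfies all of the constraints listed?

Satisfiable

Setting (p, q, r, s, t) = (4, 3, 4, 1, 5) satisfies everything: constraint 5: p + t = 9; constraint 8: r - p = 0; constraint 9: t + r = 9, and the others follow.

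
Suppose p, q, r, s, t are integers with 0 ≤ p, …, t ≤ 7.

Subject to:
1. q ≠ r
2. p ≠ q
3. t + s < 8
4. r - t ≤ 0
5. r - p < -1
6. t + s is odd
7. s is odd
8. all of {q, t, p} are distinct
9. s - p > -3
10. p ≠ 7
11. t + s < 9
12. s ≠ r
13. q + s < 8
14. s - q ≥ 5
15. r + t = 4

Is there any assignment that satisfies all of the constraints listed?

Satisfiable

Try p = 5, q = 0, r = 2, s = 5, t = 2.
Check constraint 3: t + s = 7; constraint 4: r - t = 0. The remaining constraints are straightforward to verify.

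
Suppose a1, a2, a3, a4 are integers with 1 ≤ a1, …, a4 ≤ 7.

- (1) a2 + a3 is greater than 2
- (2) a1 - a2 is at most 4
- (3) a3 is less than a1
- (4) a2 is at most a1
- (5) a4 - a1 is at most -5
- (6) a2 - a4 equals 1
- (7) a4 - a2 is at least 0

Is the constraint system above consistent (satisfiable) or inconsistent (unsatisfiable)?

Unsatisfiable

Constraints 2, 5, and 7 give a2 − a1 ≥ -4, a1 − a4 ≥ 5, a4 − a2 ≥ 0.
Adding all 3 inequalities: the left sides telescope to 0, and the right sides sum to (-4) + 5 + 0 = 1. So 0 ≥ 1, which is false.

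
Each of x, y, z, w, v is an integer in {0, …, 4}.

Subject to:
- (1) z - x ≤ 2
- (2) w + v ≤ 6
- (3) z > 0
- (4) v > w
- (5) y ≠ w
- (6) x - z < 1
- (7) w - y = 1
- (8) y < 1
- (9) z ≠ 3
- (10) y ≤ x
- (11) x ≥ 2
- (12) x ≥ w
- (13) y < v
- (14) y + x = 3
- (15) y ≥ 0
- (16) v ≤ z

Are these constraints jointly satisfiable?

The assignment x = 3, y = 0, z = 4, w = 1, v = 3 works:
  constraint 1 holds since z - x = 1.
  constraint 2 holds since w + v = 4.
The rest check out directly.

Satisfiable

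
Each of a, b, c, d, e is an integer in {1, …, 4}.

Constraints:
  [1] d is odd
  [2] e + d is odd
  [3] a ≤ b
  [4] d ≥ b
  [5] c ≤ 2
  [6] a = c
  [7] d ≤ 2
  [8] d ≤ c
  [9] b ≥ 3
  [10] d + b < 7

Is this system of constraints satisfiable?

From constraints 4 and 9: d ≥ b and b ≥ 3, so d ≥ 3. From constraints 5 and 8: d ≤ c and c ≤ 2, so d ≤ 2. But 2 < 3, so no value of d works.

Unsatisfiable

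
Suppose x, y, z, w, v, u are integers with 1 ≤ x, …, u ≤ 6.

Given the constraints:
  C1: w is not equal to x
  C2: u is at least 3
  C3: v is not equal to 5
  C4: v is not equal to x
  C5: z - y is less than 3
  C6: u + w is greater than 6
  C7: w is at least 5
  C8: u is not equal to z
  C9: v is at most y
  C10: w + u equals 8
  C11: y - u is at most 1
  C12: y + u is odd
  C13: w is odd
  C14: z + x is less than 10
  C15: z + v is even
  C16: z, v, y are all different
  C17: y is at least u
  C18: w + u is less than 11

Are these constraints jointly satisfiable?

Try x = 4, y = 4, z = 5, w = 5, v = 1, u = 3.
Check constraint 5: z - y = 1; constraint 6: u + w = 8. The remaining constraints are straightforward to verify.

Satisfiable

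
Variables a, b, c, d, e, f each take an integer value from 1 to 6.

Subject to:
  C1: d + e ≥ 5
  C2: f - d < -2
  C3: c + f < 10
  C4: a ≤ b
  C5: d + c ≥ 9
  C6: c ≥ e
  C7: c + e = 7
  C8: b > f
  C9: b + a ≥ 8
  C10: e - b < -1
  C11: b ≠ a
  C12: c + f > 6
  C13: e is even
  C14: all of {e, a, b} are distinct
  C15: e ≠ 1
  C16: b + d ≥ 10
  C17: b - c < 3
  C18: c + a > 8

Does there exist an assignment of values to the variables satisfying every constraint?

Try a = 4, b = 6, c = 5, d = 5, e = 2, f = 2.
Check constraint 1: d + e = 7; constraint 2: f - d = -3. The remaining constraints are straightforward to verify.

Satisfiable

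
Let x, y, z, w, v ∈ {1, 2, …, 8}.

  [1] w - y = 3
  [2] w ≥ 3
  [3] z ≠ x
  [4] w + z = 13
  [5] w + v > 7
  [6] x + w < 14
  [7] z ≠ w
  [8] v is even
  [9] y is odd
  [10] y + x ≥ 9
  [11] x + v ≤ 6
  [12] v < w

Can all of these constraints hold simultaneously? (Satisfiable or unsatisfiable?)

Satisfiable

Setting (x, y, z, w, v) = (4, 5, 5, 8, 2) satisfies everything: constraint 1: w - y = 3; constraint 4: w + z = 13; constraint 5: w + v = 10, and the others follow.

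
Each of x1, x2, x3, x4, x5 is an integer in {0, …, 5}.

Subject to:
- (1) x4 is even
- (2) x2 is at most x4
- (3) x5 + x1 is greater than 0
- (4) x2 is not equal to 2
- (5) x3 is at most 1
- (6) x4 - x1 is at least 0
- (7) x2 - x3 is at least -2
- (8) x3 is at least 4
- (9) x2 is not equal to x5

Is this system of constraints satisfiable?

From constraint 8: x3 ≥ 4. From constraint 5: x3 ≤ 1. But 1 < 4, so no value of x3 works.

Unsatisfiable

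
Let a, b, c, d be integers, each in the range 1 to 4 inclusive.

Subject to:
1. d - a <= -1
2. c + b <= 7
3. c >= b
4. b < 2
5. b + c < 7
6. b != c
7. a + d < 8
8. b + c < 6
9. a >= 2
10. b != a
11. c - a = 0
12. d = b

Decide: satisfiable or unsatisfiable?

Satisfiable

Try a = 4, b = 1, c = 4, d = 1.
Check constraint 1: d - a = -3; constraint 2: c + b = 5. The remaining constraints are straightforward to verify.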